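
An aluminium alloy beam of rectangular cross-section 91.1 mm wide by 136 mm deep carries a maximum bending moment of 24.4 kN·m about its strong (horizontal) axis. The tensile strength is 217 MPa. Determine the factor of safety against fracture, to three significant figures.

n = 2.50

Section modulus S = bh²/6 = 91.1×136²/6 = 280800 mm³.
σ = M/S = 2.4400×10^7/280800 = 86.89 MPa.
n = 217/86.89 = 2.498.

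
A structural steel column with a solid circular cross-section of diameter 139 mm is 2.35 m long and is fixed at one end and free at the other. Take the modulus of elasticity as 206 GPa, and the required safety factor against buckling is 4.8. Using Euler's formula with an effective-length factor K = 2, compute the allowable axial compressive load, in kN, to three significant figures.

P_allow = 351 kN

I = πd⁴/64 = π×139⁴/64 = 1.832×10^7 mm⁴.
Effective length L_e = KL = 2×2.35 m = 4700 mm.
Euler critical load P_cr = π²EI/L_e² = π²×206000×1.832×10^7/4700² = 1.687×10^6 N.
P_allow = P_cr/n = 1.687×10^6/4.8 = 351400 N.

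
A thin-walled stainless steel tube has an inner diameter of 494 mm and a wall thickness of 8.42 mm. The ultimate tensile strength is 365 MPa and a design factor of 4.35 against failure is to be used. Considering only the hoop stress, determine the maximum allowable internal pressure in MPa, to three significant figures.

σ_allow = 365/4.35 = 83.91 MPa.
σ_h = pD/(2t) → p_allow = 2σ_allow t/D = 2×83.91×8.42/494 = 2.860 MPa.

p_allow = 2.86 MPa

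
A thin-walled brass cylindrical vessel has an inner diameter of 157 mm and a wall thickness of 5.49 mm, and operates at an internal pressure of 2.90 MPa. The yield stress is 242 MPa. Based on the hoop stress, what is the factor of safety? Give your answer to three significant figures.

σ_h = pD/(2t) = 2.90×157/(2×5.49) = 41.47 MPa.
n = 242/41.47 = 5.836.

n = 5.84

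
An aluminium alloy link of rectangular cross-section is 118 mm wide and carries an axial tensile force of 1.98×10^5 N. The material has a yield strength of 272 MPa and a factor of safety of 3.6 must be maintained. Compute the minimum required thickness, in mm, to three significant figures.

σ_allow = 272/3.6 = 75.56 MPa.
Required area A = F/σ_allow = 198000/75.56 = 2621 mm².
t = A/w = 2621/118 = 22.21 mm.

t = 22.2 mm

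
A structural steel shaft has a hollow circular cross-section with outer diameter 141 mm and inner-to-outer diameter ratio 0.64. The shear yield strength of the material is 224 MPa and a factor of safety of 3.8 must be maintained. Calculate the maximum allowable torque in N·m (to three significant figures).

τ_allow = 224/3.8 = 58.95 MPa.
For a hollow shaft T_allow = τ_allow·πd_o³(1−k⁴)/16 with 1−k⁴ = 0.8322, so πd_o³(1−k⁴)/16 = 458100 mm³.
T_allow = 58.95×458100 = 2.700×10^7 N·mm = 27000 N·m.

T_allow = 27000 N·m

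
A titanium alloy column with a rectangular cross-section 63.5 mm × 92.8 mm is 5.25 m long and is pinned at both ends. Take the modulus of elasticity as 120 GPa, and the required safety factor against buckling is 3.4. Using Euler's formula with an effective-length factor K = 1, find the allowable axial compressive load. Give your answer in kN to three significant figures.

Buckling occurs about the weak axis: I_min = h·b³/12 = 92.8×63.5³/12 = 1.980×10^6 mm⁴ (b = 63.5 mm is the smaller dimension).
Effective length L_e = KL = 1×5.25 m = 5250 mm.
Euler critical load P_cr = π²EI/L_e² = π²×120000×1.980×10^6/5250² = 85080 N.
P_allow = P_cr/n = 85080/3.4 = 25020 N.

P_allow = 25.0 kN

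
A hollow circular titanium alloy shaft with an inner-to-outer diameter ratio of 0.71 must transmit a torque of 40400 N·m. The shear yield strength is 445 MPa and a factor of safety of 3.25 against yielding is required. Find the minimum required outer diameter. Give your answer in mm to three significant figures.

d_o = 126 mm

τ_allow = 445/3.25 = 136.9 MPa.
For a hollow shaft τ = 16T/[πd_o³(1−k⁴)] with k = 0.71, so 1−k⁴ = 0.7459.
d_o³ = 16T/[π τ_allow (1−k⁴)] = 16×4.0400×10^7/(π×136.9×0.7459) = 2.015×10^6 mm³.
d_o = 126.3 mm.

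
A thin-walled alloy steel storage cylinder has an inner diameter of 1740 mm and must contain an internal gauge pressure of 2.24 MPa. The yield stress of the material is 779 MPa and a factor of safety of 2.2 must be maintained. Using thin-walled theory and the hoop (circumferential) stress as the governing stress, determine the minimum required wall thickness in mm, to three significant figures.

σ_allow = 779/2.2 = 354.1 MPa.
Hoop stress σ_h = pD/(2t), so t = pD/(2σ_allow) = 2.24×1740/(2×354.1) = 5.504 mm.

t = 5.50 mm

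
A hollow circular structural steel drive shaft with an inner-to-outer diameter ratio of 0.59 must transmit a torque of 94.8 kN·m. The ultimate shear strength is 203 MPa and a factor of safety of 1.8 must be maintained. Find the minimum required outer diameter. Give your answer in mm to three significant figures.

τ_allow = 203/1.8 = 112.8 MPa.
For a hollow shaft τ = 16T/[πd_o³(1−k⁴)] with k = 0.59, so 1−k⁴ = 0.8788.
d_o³ = 16T/[π τ_allow (1−k⁴)] = 16×9.4800×10^7/(π×112.8×0.8788) = 4.871×10^6 mm³.
d_o = 169.5 mm.

d_o = 170 mm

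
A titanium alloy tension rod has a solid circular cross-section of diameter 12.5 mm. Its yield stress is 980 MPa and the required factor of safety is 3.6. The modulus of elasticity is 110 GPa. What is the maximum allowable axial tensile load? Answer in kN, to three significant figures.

F_allow = 33.4 kN

σ_allow = 980/3.6 = 272.2 MPa.
A = πd²/4 = π×12.5²/4 = 122.7 mm².
F_allow = σ_allow × A = 272.2×122.7 = 33410 N.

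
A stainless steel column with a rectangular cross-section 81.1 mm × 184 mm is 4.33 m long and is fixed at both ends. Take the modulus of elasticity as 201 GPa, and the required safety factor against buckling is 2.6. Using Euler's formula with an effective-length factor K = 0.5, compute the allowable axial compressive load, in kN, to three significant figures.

P_allow = 1330 kN

Buckling occurs about the weak axis: I_min = h·b³/12 = 184×81.1³/12 = 8.179×10^6 mm⁴ (b = 81.1 mm is the smaller dimension).
Effective length L_e = KL = 0.5×4.33 m = 2165 mm.
Euler critical load P_cr = π²EI/L_e² = π²×201000×8.179×10^6/2165² = 3.462×10^6 N.
P_allow = P_cr/n = 3.462×10^6/2.6 = 1.331×10^6 N.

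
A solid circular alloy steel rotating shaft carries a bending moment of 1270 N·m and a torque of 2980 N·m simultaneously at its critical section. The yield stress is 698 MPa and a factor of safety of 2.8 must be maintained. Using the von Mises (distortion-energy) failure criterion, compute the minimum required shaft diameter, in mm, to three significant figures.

σ_allow = σ_y/n = 698/2.8 = 249.3 MPa.
For a solid shaft σ_b = 32M/(πd³) and τ = 16T/(πd³), so the von Mises stress is σ' = (16/πd³)·√(4M²+3T²).
√(4M²+3T²) = √(4×(1.270×10^6)² + 3×(2.980×10^6)²) = 5.753×10^6 N·mm.
d³ = 16×5.753×10^6/(π×249.3) = 117500 mm³.
d = 48.98 mm.

d = 49.0 mm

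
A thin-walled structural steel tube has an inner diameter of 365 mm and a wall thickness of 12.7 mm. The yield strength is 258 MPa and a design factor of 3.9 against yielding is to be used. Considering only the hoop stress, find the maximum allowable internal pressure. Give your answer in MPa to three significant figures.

p_allow = 4.60 MPa

σ_allow = 258/3.9 = 66.15 MPa.
σ_h = pD/(2t) → p_allow = 2σ_allow t/D = 2×66.15×12.7/365 = 4.604 MPa.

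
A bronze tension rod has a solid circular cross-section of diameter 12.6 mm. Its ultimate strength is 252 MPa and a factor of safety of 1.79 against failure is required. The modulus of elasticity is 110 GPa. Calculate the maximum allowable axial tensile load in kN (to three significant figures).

F_allow = 17.6 kN

σ_allow = 252/1.79 = 140.8 MPa.
A = πd²/4 = π×12.6²/4 = 124.7 mm².
F_allow = σ_allow × A = 140.8×124.7 = 17550 N.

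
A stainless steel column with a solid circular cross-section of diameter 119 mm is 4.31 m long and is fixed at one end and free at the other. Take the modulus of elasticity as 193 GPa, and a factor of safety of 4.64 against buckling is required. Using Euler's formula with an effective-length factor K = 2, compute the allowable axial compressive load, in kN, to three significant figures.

I = πd⁴/64 = π×119⁴/64 = 9.844×10^6 mm⁴.
Effective length L_e = KL = 2×4.31 m = 8620 mm.
Euler critical load P_cr = π²EI/L_e² = π²×193000×9.844×10^6/8620² = 252300 N.
P_allow = P_cr/n = 252300/4.64 = 54390 N.

P_allow = 54.4 kN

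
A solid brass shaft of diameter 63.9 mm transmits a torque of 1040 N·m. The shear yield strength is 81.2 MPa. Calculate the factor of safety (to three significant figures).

τ = 16T/(πd³) = 16×1040000/(π×63.9³) = 20.30 MPa.
n = τ_limit/τ = 81.2/20.30 = 4.000.

n = 4.00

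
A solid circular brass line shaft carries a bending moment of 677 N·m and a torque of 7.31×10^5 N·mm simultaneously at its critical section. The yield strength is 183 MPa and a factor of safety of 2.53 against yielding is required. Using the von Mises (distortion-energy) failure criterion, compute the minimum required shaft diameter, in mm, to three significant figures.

d = 50.7 mm

σ_allow = σ_y/n = 183/2.53 = 72.33 MPa.
For a solid shaft σ_b = 32M/(πd³) and τ = 16T/(πd³), so the von Mises stress is σ' = (16/πd³)·√(4M²+3T²).
√(4M²+3T²) = √(4×(677000)² + 3×(731000)²) = 1.854×10^6 N·mm.
d³ = 16×1.854×10^6/(π×72.33) = 130500 mm³.
d = 50.73 mm.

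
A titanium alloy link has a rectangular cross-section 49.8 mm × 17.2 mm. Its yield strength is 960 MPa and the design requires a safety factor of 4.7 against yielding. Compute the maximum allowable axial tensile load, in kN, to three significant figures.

σ_allow = 960/4.7 = 204.3 MPa.
A = 49.8×17.2 = 856.6 mm².
F_allow = σ_allow × A = 204.3×856.6 = 175000 N.

F_allow = 175 kN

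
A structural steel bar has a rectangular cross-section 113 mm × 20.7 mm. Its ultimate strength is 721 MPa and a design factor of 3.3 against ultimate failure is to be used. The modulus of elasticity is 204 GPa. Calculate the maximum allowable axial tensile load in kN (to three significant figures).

σ_allow = 721/3.3 = 218.5 MPa.
A = 113×20.7 = 2339 mm².
F_allow = σ_allow × A = 218.5×2339 = 511100 N.

F_allow = 511 kN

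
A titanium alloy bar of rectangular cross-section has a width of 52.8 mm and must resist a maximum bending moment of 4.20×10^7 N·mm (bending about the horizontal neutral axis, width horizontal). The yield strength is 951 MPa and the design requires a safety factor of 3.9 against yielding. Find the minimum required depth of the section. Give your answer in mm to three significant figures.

σ_allow = 951/3.9 = 243.8 MPa.
For a rectangular section σ = 6M/(bh²), so h² = 6M/(b σ_allow) = 6×4.2000×10^7/(52.8×243.8) = 19570 mm².
h = 139.9 mm.

h = 140 mm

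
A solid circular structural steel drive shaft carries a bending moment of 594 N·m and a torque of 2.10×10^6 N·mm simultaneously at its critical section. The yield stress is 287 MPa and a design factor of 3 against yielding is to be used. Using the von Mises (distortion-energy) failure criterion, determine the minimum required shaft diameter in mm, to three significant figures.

d = 58.8 mm

σ_allow = σ_y/n = 287/3 = 95.67 MPa.
For a solid shaft σ_b = 32M/(πd³) and τ = 16T/(πd³), so the von Mises stress is σ' = (16/πd³)·√(4M²+3T²).
√(4M²+3T²) = √(4×(594000)² + 3×(2.100×10^6)²) = 3.826×10^6 N·mm.
d³ = 16×3.826×10^6/(π×95.67) = 203700 mm³.
d = 58.84 mm.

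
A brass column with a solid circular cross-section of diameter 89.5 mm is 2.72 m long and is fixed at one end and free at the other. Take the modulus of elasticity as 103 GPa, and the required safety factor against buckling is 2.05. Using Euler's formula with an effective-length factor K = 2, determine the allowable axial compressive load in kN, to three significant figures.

P_allow = 52.8 kN

I = πd⁴/64 = π×89.5⁴/64 = 3.150×10^6 mm⁴.
Effective length L_e = KL = 2×2.72 m = 5440 mm.
Euler critical load P_cr = π²EI/L_e² = π²×103000×3.150×10^6/5440² = 108200 N.
P_allow = P_cr/n = 108200/2.05 = 52780 N.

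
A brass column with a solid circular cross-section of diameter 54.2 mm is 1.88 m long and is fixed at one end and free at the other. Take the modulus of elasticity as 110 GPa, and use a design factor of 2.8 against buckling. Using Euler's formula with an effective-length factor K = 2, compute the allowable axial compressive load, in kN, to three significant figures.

I = πd⁴/64 = π×54.2⁴/64 = 423600 mm⁴.
Effective length L_e = KL = 2×1.88 m = 3760 mm.
Euler critical load P_cr = π²EI/L_e² = π²×110000×423600/3760² = 32530 N.
P_allow = P_cr/n = 32530/2.8 = 11620 N.

P_allow = 11.6 kN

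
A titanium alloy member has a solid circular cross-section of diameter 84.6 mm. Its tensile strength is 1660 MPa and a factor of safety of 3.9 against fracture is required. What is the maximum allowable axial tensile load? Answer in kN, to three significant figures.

F_allow = 2390 kN

σ_allow = 1660/3.9 = 425.6 MPa.
A = πd²/4 = π×84.6²/4 = 5621 mm².
F_allow = σ_allow × A = 425.6×5621 = 2.393×10^6 N.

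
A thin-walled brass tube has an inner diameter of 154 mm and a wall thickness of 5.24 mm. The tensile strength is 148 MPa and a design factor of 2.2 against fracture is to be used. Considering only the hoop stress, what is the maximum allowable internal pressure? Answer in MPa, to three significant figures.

σ_allow = 148/2.2 = 67.27 MPa.
σ_h = pD/(2t) → p_allow = 2σ_allow t/D = 2×67.27×5.24/154 = 4.578 MPa.

p_allow = 4.58 MPa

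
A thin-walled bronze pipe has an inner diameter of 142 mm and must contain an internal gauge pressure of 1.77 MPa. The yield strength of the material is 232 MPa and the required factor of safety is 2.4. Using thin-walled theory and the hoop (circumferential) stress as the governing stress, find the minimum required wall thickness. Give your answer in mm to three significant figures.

σ_allow = 232/2.4 = 96.67 MPa.
Hoop stress σ_h = pD/(2t), so t = pD/(2σ_allow) = 1.77×142/(2×96.67) = 1.300 mm.

t = 1.30 mm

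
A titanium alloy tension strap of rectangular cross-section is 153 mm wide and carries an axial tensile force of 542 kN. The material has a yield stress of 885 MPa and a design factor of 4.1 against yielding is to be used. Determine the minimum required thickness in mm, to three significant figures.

σ_allow = 885/4.1 = 215.9 MPa.
Required area A = F/σ_allow = 542000/215.9 = 2511 mm².
t = A/w = 2511/153 = 16.41 mm.

t = 16.4 mm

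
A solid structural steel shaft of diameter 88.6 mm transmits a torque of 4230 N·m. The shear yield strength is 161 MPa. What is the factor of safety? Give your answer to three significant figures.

n = 5.20

τ = 16T/(πd³) = 16×4230000/(π×88.6³) = 30.97 MPa.
n = τ_limit/τ = 161/30.97 = 5.198.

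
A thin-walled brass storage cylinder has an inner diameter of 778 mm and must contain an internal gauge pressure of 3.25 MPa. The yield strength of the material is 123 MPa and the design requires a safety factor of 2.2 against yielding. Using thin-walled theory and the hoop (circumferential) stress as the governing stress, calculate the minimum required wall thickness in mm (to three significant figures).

t = 22.6 mm

σ_allow = 123/2.2 = 55.91 MPa.
Hoop stress σ_h = pD/(2t), so t = pD/(2σ_allow) = 3.25×778/(2×55.91) = 22.61 mm.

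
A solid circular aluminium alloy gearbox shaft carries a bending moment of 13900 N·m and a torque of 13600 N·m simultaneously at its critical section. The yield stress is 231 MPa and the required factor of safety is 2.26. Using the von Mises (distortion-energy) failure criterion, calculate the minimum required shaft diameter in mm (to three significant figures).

d = 122 mm

σ_allow = σ_y/n = 231/2.26 = 102.2 MPa.
For a solid shaft σ_b = 32M/(πd³) and τ = 16T/(πd³), so the von Mises stress is σ' = (16/πd³)·√(4M²+3T²).
√(4M²+3T²) = √(4×(1.390×10^7)² + 3×(1.360×10^7)²) = 3.644×10^7 N·mm.
d³ = 16×3.644×10^7/(π×102.2) = 1.816×10^6 mm³.
d = 122.0 mm.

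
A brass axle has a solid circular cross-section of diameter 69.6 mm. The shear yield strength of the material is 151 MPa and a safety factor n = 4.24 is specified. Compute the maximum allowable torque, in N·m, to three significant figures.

τ_allow = 151/4.24 = 35.61 MPa.
For a solid shaft T_allow = τ_allow·πd³/16; πd³/16 = π×69.6³/16 = 66200 mm³.
T_allow = 35.61×66200 = 2.358×10^6 N·mm = 2358 N·m.

T_allow = 2360 N·m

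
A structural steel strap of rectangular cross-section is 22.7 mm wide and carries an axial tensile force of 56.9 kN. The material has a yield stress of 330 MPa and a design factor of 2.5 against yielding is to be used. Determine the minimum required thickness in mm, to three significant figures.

t = 19.0 mm

σ_allow = 330/2.5 = 132.0 MPa.
Required area A = F/σ_allow = 56900/132.0 = 431.1 mm².
t = A/w = 431.1/22.7 = 18.99 mm.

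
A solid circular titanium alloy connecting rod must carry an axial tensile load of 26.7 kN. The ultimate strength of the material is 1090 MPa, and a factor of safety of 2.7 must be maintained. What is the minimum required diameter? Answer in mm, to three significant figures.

Allowable stress σ_allow = 1090/2.7 = 403.7 MPa.
Required area A = F/σ_allow = 26700/403.7 = 66.14 mm².
A = πd²/4 → d = √(4A/π) = 9.177 mm.

d = 9.18 mm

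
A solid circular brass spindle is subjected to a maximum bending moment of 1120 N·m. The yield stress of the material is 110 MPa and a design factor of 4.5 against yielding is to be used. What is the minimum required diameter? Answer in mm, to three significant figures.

σ_allow = 110/4.5 = 24.44 MPa.
For a solid circular section σ = 32M/(πd³), so d³ = 32M/(π σ_allow) = 32×1120000/(π×24.44) = 466700 mm³.
d = 77.57 mm.

d = 77.6 mm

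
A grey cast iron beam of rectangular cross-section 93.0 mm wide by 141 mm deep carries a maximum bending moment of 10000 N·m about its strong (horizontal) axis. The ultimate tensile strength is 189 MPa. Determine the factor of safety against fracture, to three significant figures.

n = 5.82

Section modulus S = bh²/6 = 93.0×141²/6 = 308200 mm³.
σ = M/S = 1.0000×10^7/308200 = 32.45 MPa.
n = 189/32.45 = 5.824.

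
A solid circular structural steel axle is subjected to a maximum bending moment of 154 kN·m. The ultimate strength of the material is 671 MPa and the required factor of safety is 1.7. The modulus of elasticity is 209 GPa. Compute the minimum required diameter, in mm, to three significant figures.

σ_allow = 671/1.7 = 394.7 MPa.
For a solid circular section σ = 32M/(πd³), so d³ = 32M/(π σ_allow) = 32×1.5400×10^8/(π×394.7) = 3.974×10^6 mm³.
d = 158.4 mm.

d = 158 mm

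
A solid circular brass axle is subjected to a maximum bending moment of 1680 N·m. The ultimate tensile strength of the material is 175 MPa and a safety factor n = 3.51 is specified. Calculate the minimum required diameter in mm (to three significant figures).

d = 70.0 mm

σ_allow = 175/3.51 = 49.86 MPa.
For a solid circular section σ = 32M/(πd³), so d³ = 32M/(π σ_allow) = 32×1680000/(π×49.86) = 343200 mm³.
d = 70.02 mm.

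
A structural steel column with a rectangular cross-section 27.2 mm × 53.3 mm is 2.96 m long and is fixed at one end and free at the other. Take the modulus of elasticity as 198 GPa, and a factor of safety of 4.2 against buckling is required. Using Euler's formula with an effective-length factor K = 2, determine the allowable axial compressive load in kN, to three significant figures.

Buckling occurs about the weak axis: I_min = h·b³/12 = 53.3×27.2³/12 = 89380 mm⁴ (b = 27.2 mm is the smaller dimension).
Effective length L_e = KL = 2×2.96 m = 5920 mm.
Euler critical load P_cr = π²EI/L_e² = π²×198000×89380/5920² = 4984 N.
P_allow = P_cr/n = 4984/4.2 = 1187 N.

P_allow = 1.19 kN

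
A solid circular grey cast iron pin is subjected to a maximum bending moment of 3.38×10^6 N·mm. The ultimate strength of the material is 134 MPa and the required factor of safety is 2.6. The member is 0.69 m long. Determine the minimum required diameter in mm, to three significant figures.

σ_allow = 134/2.6 = 51.54 MPa.
For a solid circular section σ = 32M/(πd³), so d³ = 32M/(π σ_allow) = 32×3380000/(π×51.54) = 668000 mm³.
d = 87.42 mm.

d = 87.4 mm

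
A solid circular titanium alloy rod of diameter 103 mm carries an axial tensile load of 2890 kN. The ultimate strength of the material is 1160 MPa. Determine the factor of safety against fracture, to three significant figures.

A = πd²/4 = 8332 mm².
σ = F/A = 2890000/8332 = 346.8 MPa.
n = 1160/346.8 = 3.344.

n = 3.34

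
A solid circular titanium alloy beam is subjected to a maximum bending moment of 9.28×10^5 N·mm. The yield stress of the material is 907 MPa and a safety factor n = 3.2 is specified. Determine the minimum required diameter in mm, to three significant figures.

σ_allow = 907/3.2 = 283.4 MPa.
For a solid circular section σ = 32M/(πd³), so d³ = 32M/(π σ_allow) = 32×928000/(π×283.4) = 33350 mm³.
d = 32.19 mm.

d = 32.2 mm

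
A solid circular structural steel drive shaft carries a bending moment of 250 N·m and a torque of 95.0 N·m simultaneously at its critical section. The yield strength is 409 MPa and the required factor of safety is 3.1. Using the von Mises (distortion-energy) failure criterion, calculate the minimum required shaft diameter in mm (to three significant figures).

σ_allow = σ_y/n = 409/3.1 = 131.9 MPa.
For a solid shaft σ_b = 32M/(πd³) and τ = 16T/(πd³), so the von Mises stress is σ' = (16/πd³)·√(4M²+3T²).
√(4M²+3T²) = √(4×(250000)² + 3×(95000)²) = 526400 N·mm.
d³ = 16×526400/(π×131.9) = 20320 mm³.
d = 27.29 mm.

d = 27.3 mm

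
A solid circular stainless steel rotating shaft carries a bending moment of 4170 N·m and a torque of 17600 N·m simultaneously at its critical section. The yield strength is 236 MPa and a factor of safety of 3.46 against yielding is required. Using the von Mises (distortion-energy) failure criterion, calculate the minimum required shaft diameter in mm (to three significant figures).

σ_allow = σ_y/n = 236/3.46 = 68.21 MPa.
For a solid shaft σ_b = 32M/(πd³) and τ = 16T/(πd³), so the von Mises stress is σ' = (16/πd³)·√(4M²+3T²).
√(4M²+3T²) = √(4×(4.170×10^6)² + 3×(1.760×10^7)²) = 3.160×10^7 N·mm.
d³ = 16×3.160×10^7/(π×68.21) = 2.360×10^6 mm³.
d = 133.1 mm.

d = 133 mm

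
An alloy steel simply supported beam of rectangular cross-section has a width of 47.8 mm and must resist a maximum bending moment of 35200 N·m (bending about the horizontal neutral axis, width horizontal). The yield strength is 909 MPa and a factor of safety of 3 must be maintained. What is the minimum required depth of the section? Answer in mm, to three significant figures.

σ_allow = 909/3 = 303.0 MPa.
For a rectangular section σ = 6M/(bh²), so h² = 6M/(b σ_allow) = 6×3.5200×10^7/(47.8×303.0) = 14580 mm².
h = 120.8 mm.

h = 121 mm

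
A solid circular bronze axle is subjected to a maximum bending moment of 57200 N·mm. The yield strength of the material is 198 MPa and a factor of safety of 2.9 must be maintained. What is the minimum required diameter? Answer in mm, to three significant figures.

d = 20.4 mm

σ_allow = 198/2.9 = 68.28 MPa.
For a solid circular section σ = 32M/(πd³), so d³ = 32M/(π σ_allow) = 32×57200/(π×68.28) = 8534 mm³.
d = 20.44 mm.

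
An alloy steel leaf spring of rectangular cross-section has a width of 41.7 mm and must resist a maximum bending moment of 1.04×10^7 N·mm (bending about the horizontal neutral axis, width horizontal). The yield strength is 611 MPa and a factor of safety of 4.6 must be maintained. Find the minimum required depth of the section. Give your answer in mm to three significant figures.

h = 106 mm

σ_allow = 611/4.6 = 132.8 MPa.
For a rectangular section σ = 6M/(bh²), so h² = 6M/(b σ_allow) = 6×1.0400×10^7/(41.7×132.8) = 11270 mm².
h = 106.1 mm.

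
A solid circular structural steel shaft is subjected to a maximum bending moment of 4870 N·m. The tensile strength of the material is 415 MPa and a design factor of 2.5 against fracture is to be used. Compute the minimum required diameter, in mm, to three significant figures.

σ_allow = 415/2.5 = 166.0 MPa.
For a solid circular section σ = 32M/(πd³), so d³ = 32M/(π σ_allow) = 32×4870000/(π×166.0) = 298800 mm³.
d = 66.86 mm.

d = 66.9 mm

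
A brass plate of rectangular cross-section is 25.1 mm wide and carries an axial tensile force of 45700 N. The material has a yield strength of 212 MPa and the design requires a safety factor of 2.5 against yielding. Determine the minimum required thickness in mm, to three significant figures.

σ_allow = 212/2.5 = 84.80 MPa.
Required area A = F/σ_allow = 45700/84.80 = 538.9 mm².
t = A/w = 538.9/25.1 = 21.47 mm.

t = 21.5 mm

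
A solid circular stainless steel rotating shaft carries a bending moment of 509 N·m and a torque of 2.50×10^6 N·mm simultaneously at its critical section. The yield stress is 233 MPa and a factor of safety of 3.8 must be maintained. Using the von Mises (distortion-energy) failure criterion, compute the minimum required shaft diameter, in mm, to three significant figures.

σ_allow = σ_y/n = 233/3.8 = 61.32 MPa.
For a solid shaft σ_b = 32M/(πd³) and τ = 16T/(πd³), so the von Mises stress is σ' = (16/πd³)·√(4M²+3T²).
√(4M²+3T²) = √(4×(509000)² + 3×(2.500×10^6)²) = 4.448×10^6 N·mm.
d³ = 16×4.448×10^6/(π×61.32) = 369500 mm³.
d = 71.76 mm.

d = 71.8 mm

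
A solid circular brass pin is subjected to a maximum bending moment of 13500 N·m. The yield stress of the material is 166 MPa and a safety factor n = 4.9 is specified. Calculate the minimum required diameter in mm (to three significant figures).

d = 160 mm

σ_allow = 166/4.9 = 33.88 MPa.
For a solid circular section σ = 32M/(πd³), so d³ = 32M/(π σ_allow) = 32×1.3500×10^7/(π×33.88) = 4.059×10^6 mm³.
d = 159.5 mm.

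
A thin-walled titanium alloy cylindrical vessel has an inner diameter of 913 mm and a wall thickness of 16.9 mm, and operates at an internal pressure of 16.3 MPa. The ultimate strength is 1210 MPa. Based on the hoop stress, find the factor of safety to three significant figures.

n = 2.75

σ_h = pD/(2t) = 16.3×913/(2×16.9) = 440.3 MPa.
n = 1210/440.3 = 2.748.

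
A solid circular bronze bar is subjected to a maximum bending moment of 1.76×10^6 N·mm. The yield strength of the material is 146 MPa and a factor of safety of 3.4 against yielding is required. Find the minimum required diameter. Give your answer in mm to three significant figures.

d = 74.7 mm

σ_allow = 146/3.4 = 42.94 MPa.
For a solid circular section σ = 32M/(πd³), so d³ = 32M/(π σ_allow) = 32×1760000/(π×42.94) = 417500 mm³.
d = 74.74 mm.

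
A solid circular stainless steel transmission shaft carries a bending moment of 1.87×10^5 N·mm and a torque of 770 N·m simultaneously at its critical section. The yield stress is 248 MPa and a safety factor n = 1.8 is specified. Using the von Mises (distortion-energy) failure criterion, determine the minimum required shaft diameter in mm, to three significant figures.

d = 37.1 mm

σ_allow = σ_y/n = 248/1.8 = 137.8 MPa.
For a solid shaft σ_b = 32M/(πd³) and τ = 16T/(πd³), so the von Mises stress is σ' = (16/πd³)·√(4M²+3T²).
√(4M²+3T²) = √(4×(187000)² + 3×(770000)²) = 1.385×10^6 N·mm.
d³ = 16×1.385×10^6/(π×137.8) = 51200 mm³.
d = 37.13 mm.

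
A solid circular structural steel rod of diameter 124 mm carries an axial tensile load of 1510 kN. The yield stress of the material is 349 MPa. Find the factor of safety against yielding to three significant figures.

A = πd²/4 = 12080 mm².
σ = F/A = 1510000/12080 = 125.0 MPa.
n = 349/125.0 = 2.791.

n = 2.79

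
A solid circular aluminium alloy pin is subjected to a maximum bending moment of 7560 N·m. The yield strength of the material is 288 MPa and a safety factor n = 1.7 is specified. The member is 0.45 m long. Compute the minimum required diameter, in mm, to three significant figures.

d = 76.9 mm

σ_allow = 288/1.7 = 169.4 MPa.
For a solid circular section σ = 32M/(πd³), so d³ = 32M/(π σ_allow) = 32×7560000/(π×169.4) = 454500 mm³.
d = 76.89 mm.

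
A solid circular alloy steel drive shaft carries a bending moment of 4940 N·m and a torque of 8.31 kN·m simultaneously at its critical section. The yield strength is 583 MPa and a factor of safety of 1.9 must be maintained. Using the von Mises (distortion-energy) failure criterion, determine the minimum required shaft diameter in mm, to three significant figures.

σ_allow = σ_y/n = 583/1.9 = 306.8 MPa.
For a solid shaft σ_b = 32M/(πd³) and τ = 16T/(πd³), so the von Mises stress is σ' = (16/πd³)·√(4M²+3T²).
√(4M²+3T²) = √(4×(4.940×10^6)² + 3×(8.310×10^6)²) = 1.746×10^7 N·mm.
d³ = 16×1.746×10^7/(π×306.8) = 289800 mm³.
d = 66.17 mm.

d = 66.2 mm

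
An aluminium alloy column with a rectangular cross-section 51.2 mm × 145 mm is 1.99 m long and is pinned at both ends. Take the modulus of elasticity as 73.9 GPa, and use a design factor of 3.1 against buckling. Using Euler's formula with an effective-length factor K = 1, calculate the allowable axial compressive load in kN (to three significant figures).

P_allow = 96.4 kN

Buckling occurs about the weak axis: I_min = h·b³/12 = 145×51.2³/12 = 1.622×10^6 mm⁴ (b = 51.2 mm is the smaller dimension).
Effective length L_e = KL = 1×1.99 m = 1990 mm.
Euler critical load P_cr = π²EI/L_e² = π²×73900×1.622×10^6/1990² = 298700 N.
P_allow = P_cr/n = 298700/3.1 = 96350 N.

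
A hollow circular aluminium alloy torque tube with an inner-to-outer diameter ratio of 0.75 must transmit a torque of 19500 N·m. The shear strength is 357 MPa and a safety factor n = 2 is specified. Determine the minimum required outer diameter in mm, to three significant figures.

d_o = 93.4 mm

τ_allow = 357/2 = 178.5 MPa.
For a hollow shaft τ = 16T/[πd_o³(1−k⁴)] with k = 0.75, so 1−k⁴ = 0.6836.
d_o³ = 16T/[π τ_allow (1−k⁴)] = 16×1.9500×10^7/(π×178.5×0.6836) = 813900 mm³.
d_o = 93.37 mm.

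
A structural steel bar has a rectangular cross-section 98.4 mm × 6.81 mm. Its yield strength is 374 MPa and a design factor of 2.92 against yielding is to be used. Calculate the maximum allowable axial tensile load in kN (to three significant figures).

F_allow = 85.8 kN

σ_allow = 374/2.92 = 128.1 MPa.
A = 98.4×6.81 = 670.1 mm².
F_allow = σ_allow × A = 128.1×670.1 = 85830 N.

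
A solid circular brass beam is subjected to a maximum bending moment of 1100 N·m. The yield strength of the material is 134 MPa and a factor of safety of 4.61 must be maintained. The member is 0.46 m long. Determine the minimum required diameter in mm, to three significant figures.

d = 72.8 mm

σ_allow = 134/4.61 = 29.07 MPa.
For a solid circular section σ = 32M/(πd³), so d³ = 32M/(π σ_allow) = 32×1100000/(π×29.07) = 385500 mm³.
d = 72.78 mm.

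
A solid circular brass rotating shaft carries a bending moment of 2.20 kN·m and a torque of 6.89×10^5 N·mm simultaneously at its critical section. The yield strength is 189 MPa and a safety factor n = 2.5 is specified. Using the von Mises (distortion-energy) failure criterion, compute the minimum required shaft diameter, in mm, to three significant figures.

σ_allow = σ_y/n = 189/2.5 = 75.60 MPa.
For a solid shaft σ_b = 32M/(πd³) and τ = 16T/(πd³), so the von Mises stress is σ' = (16/πd³)·√(4M²+3T²).
√(4M²+3T²) = √(4×(2.200×10^6)² + 3×(689000)²) = 4.559×10^6 N·mm.
d³ = 16×4.559×10^6/(π×75.60) = 307100 mm³.
d = 67.47 mm.

d = 67.5 mm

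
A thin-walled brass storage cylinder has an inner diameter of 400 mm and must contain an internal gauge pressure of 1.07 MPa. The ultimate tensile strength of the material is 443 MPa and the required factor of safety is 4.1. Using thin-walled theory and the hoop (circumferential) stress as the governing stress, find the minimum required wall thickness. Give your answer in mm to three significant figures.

t = 1.98 mm

σ_allow = 443/4.1 = 108.0 MPa.
Hoop stress σ_h = pD/(2t), so t = pD/(2σ_allow) = 1.07×400/(2×108.0) = 1.981 mm.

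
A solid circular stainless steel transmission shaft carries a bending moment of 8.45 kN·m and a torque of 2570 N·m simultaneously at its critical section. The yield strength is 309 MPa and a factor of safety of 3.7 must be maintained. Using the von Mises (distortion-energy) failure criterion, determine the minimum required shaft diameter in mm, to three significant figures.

σ_allow = σ_y/n = 309/3.7 = 83.51 MPa.
For a solid shaft σ_b = 32M/(πd³) and τ = 16T/(πd³), so the von Mises stress is σ' = (16/πd³)·√(4M²+3T²).
√(4M²+3T²) = √(4×(8.450×10^6)² + 3×(2.570×10^6)²) = 1.748×10^7 N·mm.
d³ = 16×1.748×10^7/(π×83.51) = 1.066×10^6 mm³.
d = 102.1 mm.

d = 102 mm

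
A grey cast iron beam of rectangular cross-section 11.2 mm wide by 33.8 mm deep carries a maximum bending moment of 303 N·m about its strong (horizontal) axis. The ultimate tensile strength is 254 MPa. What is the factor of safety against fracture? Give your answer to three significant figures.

Section modulus S = bh²/6 = 11.2×33.8²/6 = 2133 mm³.
σ = M/S = 303000/2133 = 142.1 MPa.
n = 254/142.1 = 1.788.

n = 1.79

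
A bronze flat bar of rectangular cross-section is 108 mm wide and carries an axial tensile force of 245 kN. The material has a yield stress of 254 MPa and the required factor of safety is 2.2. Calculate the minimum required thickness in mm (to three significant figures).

t = 19.6 mm

σ_allow = 254/2.2 = 115.5 MPa.
Required area A = F/σ_allow = 245000/115.5 = 2122 mm².
t = A/w = 2122/108 = 19.65 mm.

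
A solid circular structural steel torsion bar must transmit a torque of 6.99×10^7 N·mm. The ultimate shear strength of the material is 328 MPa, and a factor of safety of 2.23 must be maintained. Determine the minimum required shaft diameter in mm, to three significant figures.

Allowable shear stress τ_allow = 328/2.23 = 147.1 MPa.
For a solid shaft τ = 16T/(πd³), so d³ = 16T/(π τ_allow) = 16×6.9900×10^7/(π×147.1) = 2.420×10^6 mm³.
d = (2.420×10^6)^(1/3) = 134.3 mm.

d = 134 mm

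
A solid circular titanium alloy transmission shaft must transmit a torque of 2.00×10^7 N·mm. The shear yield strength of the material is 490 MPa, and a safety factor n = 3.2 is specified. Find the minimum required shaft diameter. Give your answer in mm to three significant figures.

d = 87.3 mm

Allowable shear stress τ_allow = 490/3.2 = 153.1 MPa.
For a solid shaft τ = 16T/(πd³), so d³ = 16T/(π τ_allow) = 16×2.0000×10^7/(π×153.1) = 665200 mm³.
d = (665200)^(1/3) = 87.29 mm.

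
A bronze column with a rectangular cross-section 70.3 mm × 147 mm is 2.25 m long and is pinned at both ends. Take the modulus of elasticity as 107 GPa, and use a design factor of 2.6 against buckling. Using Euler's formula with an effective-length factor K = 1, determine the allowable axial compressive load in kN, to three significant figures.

Buckling occurs about the weak axis: I_min = h·b³/12 = 147×70.3³/12 = 4.256×10^6 mm⁴ (b = 70.3 mm is the smaller dimension).
Effective length L_e = KL = 1×2.25 m = 2250 mm.
Euler critical load P_cr = π²EI/L_e² = π²×107000×4.256×10^6/2250² = 887800 N.
P_allow = P_cr/n = 887800/2.6 = 341500 N.

P_allow = 341 kN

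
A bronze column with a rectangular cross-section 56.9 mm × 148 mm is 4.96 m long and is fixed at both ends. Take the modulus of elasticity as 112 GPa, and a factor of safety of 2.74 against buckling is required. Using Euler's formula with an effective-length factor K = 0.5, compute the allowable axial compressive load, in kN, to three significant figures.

Buckling occurs about the weak axis: I_min = h·b³/12 = 148×56.9³/12 = 2.272×10^6 mm⁴ (b = 56.9 mm is the smaller dimension).
Effective length L_e = KL = 0.5×4.96 m = 2480 mm.
Euler critical load P_cr = π²EI/L_e² = π²×112000×2.272×10^6/2480² = 408300 N.
P_allow = P_cr/n = 408300/2.74 = 149000 N.

P_allow = 149 kN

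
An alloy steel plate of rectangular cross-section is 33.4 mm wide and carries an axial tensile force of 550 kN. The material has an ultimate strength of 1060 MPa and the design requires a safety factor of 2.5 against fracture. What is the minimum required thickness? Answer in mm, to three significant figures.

t = 38.8 mm

σ_allow = 1060/2.5 = 424.0 MPa.
Required area A = F/σ_allow = 550000/424.0 = 1297 mm².
t = A/w = 1297/33.4 = 38.84 mm.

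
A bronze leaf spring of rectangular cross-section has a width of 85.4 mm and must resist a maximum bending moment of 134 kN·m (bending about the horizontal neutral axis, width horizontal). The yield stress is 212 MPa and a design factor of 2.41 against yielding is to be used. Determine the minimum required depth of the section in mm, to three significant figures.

h = 327 mm

σ_allow = 212/2.41 = 87.97 MPa.
For a rectangular section σ = 6M/(bh²), so h² = 6M/(b σ_allow) = 6×1.3400×10^8/(85.4×87.97) = 107000 mm².
h = 327.1 mm.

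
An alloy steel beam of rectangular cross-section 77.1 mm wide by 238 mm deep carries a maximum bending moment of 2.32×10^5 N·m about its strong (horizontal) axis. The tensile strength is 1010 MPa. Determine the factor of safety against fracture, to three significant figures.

Section modulus S = bh²/6 = 77.1×238²/6 = 727900 mm³.
σ = M/S = 2.3200×10^8/727900 = 318.7 MPa.
n = 1010/318.7 = 3.169.

n = 3.17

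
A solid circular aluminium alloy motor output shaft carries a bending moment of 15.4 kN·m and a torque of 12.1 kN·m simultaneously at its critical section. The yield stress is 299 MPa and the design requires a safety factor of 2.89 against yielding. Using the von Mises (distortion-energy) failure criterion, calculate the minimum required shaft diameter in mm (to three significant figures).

σ_allow = σ_y/n = 299/2.89 = 103.5 MPa.
For a solid shaft σ_b = 32M/(πd³) and τ = 16T/(πd³), so the von Mises stress is σ' = (16/πd³)·√(4M²+3T²).
√(4M²+3T²) = √(4×(1.540×10^7)² + 3×(1.210×10^7)²) = 3.725×10^7 N·mm.
d³ = 16×3.725×10^7/(π×103.5) = 1.834×10^6 mm³.
d = 122.4 mm.

d = 122 mm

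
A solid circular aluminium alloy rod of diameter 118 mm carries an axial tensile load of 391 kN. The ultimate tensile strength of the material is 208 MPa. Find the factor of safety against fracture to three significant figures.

n = 5.82

A = πd²/4 = 10940 mm².
σ = F/A = 391000/10940 = 35.75 MPa.
n = 208/35.75 = 5.818.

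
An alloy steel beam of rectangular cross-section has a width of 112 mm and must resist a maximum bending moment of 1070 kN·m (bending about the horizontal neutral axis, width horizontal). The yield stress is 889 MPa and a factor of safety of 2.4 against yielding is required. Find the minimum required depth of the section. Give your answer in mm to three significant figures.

h = 393 mm

σ_allow = 889/2.4 = 370.4 MPa.
For a rectangular section σ = 6M/(bh²), so h² = 6M/(b σ_allow) = 6×1.0700×10^9/(112×370.4) = 154700 mm².
h = 393.4 mm.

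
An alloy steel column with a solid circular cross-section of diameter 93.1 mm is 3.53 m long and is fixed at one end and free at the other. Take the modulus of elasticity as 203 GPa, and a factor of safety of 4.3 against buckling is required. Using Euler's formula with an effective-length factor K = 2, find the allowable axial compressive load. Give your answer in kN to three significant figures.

P_allow = 34.5 kN

I = πd⁴/64 = π×93.1⁴/64 = 3.688×10^6 mm⁴.
Effective length L_e = KL = 2×3.53 m = 7060 mm.
Euler critical load P_cr = π²EI/L_e² = π²×203000×3.688×10^6/7060² = 148200 N.
P_allow = P_cr/n = 148200/4.3 = 34470 N.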